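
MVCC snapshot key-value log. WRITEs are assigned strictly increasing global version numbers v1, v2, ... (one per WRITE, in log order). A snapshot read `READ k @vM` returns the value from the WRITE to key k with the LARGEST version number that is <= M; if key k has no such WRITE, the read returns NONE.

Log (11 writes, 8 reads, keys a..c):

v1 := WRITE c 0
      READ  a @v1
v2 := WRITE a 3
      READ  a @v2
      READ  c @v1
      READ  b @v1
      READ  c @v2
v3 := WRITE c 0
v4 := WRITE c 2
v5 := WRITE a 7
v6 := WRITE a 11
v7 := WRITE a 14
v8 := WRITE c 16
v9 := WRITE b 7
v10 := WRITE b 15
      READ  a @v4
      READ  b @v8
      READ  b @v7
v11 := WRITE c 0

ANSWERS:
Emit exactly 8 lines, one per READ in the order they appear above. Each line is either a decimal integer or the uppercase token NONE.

Answer: NONE
3
0
NONE
0
3
NONE
NONE

Derivation:
v1: WRITE c=0  (c history now [(1, 0)])
READ a @v1: history=[] -> no version <= 1 -> NONE
v2: WRITE a=3  (a history now [(2, 3)])
READ a @v2: history=[(2, 3)] -> pick v2 -> 3
READ c @v1: history=[(1, 0)] -> pick v1 -> 0
READ b @v1: history=[] -> no version <= 1 -> NONE
READ c @v2: history=[(1, 0)] -> pick v1 -> 0
v3: WRITE c=0  (c history now [(1, 0), (3, 0)])
v4: WRITE c=2  (c history now [(1, 0), (3, 0), (4, 2)])
v5: WRITE a=7  (a history now [(2, 3), (5, 7)])
v6: WRITE a=11  (a history now [(2, 3), (5, 7), (6, 11)])
v7: WRITE a=14  (a history now [(2, 3), (5, 7), (6, 11), (7, 14)])
v8: WRITE c=16  (c history now [(1, 0), (3, 0), (4, 2), (8, 16)])
v9: WRITE b=7  (b history now [(9, 7)])
v10: WRITE b=15  (b history now [(9, 7), (10, 15)])
READ a @v4: history=[(2, 3), (5, 7), (6, 11), (7, 14)] -> pick v2 -> 3
READ b @v8: history=[(9, 7), (10, 15)] -> no version <= 8 -> NONE
READ b @v7: history=[(9, 7), (10, 15)] -> no version <= 7 -> NONE
v11: WRITE c=0  (c history now [(1, 0), (3, 0), (4, 2), (8, 16), (11, 0)])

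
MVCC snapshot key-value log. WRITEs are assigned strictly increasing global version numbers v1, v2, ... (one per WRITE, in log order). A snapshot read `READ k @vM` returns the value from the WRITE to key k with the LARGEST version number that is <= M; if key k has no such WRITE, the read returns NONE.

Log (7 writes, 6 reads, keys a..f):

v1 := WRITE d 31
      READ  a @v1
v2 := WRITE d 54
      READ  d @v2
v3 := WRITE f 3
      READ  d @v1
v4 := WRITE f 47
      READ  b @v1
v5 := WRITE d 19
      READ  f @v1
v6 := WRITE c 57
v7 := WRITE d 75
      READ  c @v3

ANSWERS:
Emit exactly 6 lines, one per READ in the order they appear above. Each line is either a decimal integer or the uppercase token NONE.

v1: WRITE d=31  (d history now [(1, 31)])
READ a @v1: history=[] -> no version <= 1 -> NONE
v2: WRITE d=54  (d history now [(1, 31), (2, 54)])
READ d @v2: history=[(1, 31), (2, 54)] -> pick v2 -> 54
v3: WRITE f=3  (f history now [(3, 3)])
READ d @v1: history=[(1, 31), (2, 54)] -> pick v1 -> 31
v4: WRITE f=47  (f history now [(3, 3), (4, 47)])
READ b @v1: history=[] -> no version <= 1 -> NONE
v5: WRITE d=19  (d history now [(1, 31), (2, 54), (5, 19)])
READ f @v1: history=[(3, 3), (4, 47)] -> no version <= 1 -> NONE
v6: WRITE c=57  (c history now [(6, 57)])
v7: WRITE d=75  (d history now [(1, 31), (2, 54), (5, 19), (7, 75)])
READ c @v3: history=[(6, 57)] -> no version <= 3 -> NONE

Answer: NONE
54
31
NONE
NONE
NONE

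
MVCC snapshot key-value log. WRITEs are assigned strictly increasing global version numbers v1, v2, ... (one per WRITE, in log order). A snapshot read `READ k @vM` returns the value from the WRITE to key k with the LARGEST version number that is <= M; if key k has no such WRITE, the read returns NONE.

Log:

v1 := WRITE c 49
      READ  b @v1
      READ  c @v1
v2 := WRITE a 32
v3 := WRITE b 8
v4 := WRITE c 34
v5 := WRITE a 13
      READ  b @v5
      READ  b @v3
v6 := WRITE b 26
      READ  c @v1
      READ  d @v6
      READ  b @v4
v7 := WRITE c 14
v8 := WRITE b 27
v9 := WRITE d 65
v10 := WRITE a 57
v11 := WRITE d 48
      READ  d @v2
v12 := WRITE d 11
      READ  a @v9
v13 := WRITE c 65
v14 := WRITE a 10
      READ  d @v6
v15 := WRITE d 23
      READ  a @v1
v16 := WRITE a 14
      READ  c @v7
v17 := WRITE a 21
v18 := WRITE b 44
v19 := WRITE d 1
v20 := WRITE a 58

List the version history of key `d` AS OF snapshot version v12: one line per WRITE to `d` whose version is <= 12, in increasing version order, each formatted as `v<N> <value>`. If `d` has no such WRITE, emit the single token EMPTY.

Answer: v9 65
v11 48
v12 11

Derivation:
Scan writes for key=d with version <= 12:
  v1 WRITE c 49 -> skip
  v2 WRITE a 32 -> skip
  v3 WRITE b 8 -> skip
  v4 WRITE c 34 -> skip
  v5 WRITE a 13 -> skip
  v6 WRITE b 26 -> skip
  v7 WRITE c 14 -> skip
  v8 WRITE b 27 -> skip
  v9 WRITE d 65 -> keep
  v10 WRITE a 57 -> skip
  v11 WRITE d 48 -> keep
  v12 WRITE d 11 -> keep
  v13 WRITE c 65 -> skip
  v14 WRITE a 10 -> skip
  v15 WRITE d 23 -> drop (> snap)
  v16 WRITE a 14 -> skip
  v17 WRITE a 21 -> skip
  v18 WRITE b 44 -> skip
  v19 WRITE d 1 -> drop (> snap)
  v20 WRITE a 58 -> skip
Collected: [(9, 65), (11, 48), (12, 11)]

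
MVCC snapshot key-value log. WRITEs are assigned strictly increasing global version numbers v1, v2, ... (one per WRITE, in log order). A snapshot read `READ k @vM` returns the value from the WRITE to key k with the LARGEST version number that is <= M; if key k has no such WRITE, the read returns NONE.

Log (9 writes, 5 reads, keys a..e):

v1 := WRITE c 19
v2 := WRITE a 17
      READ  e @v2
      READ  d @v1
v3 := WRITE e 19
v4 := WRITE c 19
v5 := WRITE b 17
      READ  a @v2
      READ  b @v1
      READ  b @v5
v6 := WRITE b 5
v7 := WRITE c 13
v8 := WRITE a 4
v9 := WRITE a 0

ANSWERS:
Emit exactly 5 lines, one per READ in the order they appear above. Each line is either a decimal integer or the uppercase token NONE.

Answer: NONE
NONE
17
NONE
17

Derivation:
v1: WRITE c=19  (c history now [(1, 19)])
v2: WRITE a=17  (a history now [(2, 17)])
READ e @v2: history=[] -> no version <= 2 -> NONE
READ d @v1: history=[] -> no version <= 1 -> NONE
v3: WRITE e=19  (e history now [(3, 19)])
v4: WRITE c=19  (c history now [(1, 19), (4, 19)])
v5: WRITE b=17  (b history now [(5, 17)])
READ a @v2: history=[(2, 17)] -> pick v2 -> 17
READ b @v1: history=[(5, 17)] -> no version <= 1 -> NONE
READ b @v5: history=[(5, 17)] -> pick v5 -> 17
v6: WRITE b=5  (b history now [(5, 17), (6, 5)])
v7: WRITE c=13  (c history now [(1, 19), (4, 19), (7, 13)])
v8: WRITE a=4  (a history now [(2, 17), (8, 4)])
v9: WRITE a=0  (a history now [(2, 17), (8, 4), (9, 0)])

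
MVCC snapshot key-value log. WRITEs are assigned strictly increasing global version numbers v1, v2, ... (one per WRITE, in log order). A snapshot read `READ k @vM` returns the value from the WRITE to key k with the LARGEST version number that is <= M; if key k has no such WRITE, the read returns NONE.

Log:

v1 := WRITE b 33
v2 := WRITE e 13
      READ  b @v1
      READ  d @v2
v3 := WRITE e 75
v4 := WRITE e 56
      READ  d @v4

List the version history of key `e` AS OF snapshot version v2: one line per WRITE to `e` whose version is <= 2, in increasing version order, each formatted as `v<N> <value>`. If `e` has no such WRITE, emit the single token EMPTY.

Answer: v2 13

Derivation:
Scan writes for key=e with version <= 2:
  v1 WRITE b 33 -> skip
  v2 WRITE e 13 -> keep
  v3 WRITE e 75 -> drop (> snap)
  v4 WRITE e 56 -> drop (> snap)
Collected: [(2, 13)]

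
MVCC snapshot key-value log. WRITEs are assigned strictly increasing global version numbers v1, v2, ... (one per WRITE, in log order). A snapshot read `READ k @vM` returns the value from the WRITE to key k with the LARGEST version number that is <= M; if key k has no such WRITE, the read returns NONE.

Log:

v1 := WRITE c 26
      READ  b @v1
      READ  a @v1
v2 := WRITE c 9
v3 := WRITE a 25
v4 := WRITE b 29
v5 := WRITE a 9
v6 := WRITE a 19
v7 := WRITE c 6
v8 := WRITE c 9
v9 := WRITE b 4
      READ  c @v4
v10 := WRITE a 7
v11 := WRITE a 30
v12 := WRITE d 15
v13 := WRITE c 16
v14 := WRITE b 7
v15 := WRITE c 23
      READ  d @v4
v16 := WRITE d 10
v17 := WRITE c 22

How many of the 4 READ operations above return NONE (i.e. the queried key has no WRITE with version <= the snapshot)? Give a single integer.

v1: WRITE c=26  (c history now [(1, 26)])
READ b @v1: history=[] -> no version <= 1 -> NONE
READ a @v1: history=[] -> no version <= 1 -> NONE
v2: WRITE c=9  (c history now [(1, 26), (2, 9)])
v3: WRITE a=25  (a history now [(3, 25)])
v4: WRITE b=29  (b history now [(4, 29)])
v5: WRITE a=9  (a history now [(3, 25), (5, 9)])
v6: WRITE a=19  (a history now [(3, 25), (5, 9), (6, 19)])
v7: WRITE c=6  (c history now [(1, 26), (2, 9), (7, 6)])
v8: WRITE c=9  (c history now [(1, 26), (2, 9), (7, 6), (8, 9)])
v9: WRITE b=4  (b history now [(4, 29), (9, 4)])
READ c @v4: history=[(1, 26), (2, 9), (7, 6), (8, 9)] -> pick v2 -> 9
v10: WRITE a=7  (a history now [(3, 25), (5, 9), (6, 19), (10, 7)])
v11: WRITE a=30  (a history now [(3, 25), (5, 9), (6, 19), (10, 7), (11, 30)])
v12: WRITE d=15  (d history now [(12, 15)])
v13: WRITE c=16  (c history now [(1, 26), (2, 9), (7, 6), (8, 9), (13, 16)])
v14: WRITE b=7  (b history now [(4, 29), (9, 4), (14, 7)])
v15: WRITE c=23  (c history now [(1, 26), (2, 9), (7, 6), (8, 9), (13, 16), (15, 23)])
READ d @v4: history=[(12, 15)] -> no version <= 4 -> NONE
v16: WRITE d=10  (d history now [(12, 15), (16, 10)])
v17: WRITE c=22  (c history now [(1, 26), (2, 9), (7, 6), (8, 9), (13, 16), (15, 23), (17, 22)])
Read results in order: ['NONE', 'NONE', '9', 'NONE']
NONE count = 3

Answer: 3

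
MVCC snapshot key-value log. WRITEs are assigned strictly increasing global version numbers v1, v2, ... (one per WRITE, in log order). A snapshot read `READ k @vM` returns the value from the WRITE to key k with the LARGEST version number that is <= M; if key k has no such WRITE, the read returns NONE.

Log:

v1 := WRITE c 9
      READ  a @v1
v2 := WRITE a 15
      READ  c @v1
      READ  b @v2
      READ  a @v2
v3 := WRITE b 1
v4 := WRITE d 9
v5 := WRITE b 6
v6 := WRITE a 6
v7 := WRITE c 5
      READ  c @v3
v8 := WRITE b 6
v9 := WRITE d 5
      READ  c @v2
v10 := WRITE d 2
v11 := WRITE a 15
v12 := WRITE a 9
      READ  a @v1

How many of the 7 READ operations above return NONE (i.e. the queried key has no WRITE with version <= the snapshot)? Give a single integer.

v1: WRITE c=9  (c history now [(1, 9)])
READ a @v1: history=[] -> no version <= 1 -> NONE
v2: WRITE a=15  (a history now [(2, 15)])
READ c @v1: history=[(1, 9)] -> pick v1 -> 9
READ b @v2: history=[] -> no version <= 2 -> NONE
READ a @v2: history=[(2, 15)] -> pick v2 -> 15
v3: WRITE b=1  (b history now [(3, 1)])
v4: WRITE d=9  (d history now [(4, 9)])
v5: WRITE b=6  (b history now [(3, 1), (5, 6)])
v6: WRITE a=6  (a history now [(2, 15), (6, 6)])
v7: WRITE c=5  (c history now [(1, 9), (7, 5)])
READ c @v3: history=[(1, 9), (7, 5)] -> pick v1 -> 9
v8: WRITE b=6  (b history now [(3, 1), (5, 6), (8, 6)])
v9: WRITE d=5  (d history now [(4, 9), (9, 5)])
READ c @v2: history=[(1, 9), (7, 5)] -> pick v1 -> 9
v10: WRITE d=2  (d history now [(4, 9), (9, 5), (10, 2)])
v11: WRITE a=15  (a history now [(2, 15), (6, 6), (11, 15)])
v12: WRITE a=9  (a history now [(2, 15), (6, 6), (11, 15), (12, 9)])
READ a @v1: history=[(2, 15), (6, 6), (11, 15), (12, 9)] -> no version <= 1 -> NONE
Read results in order: ['NONE', '9', 'NONE', '15', '9', '9', 'NONE']
NONE count = 3

Answer: 3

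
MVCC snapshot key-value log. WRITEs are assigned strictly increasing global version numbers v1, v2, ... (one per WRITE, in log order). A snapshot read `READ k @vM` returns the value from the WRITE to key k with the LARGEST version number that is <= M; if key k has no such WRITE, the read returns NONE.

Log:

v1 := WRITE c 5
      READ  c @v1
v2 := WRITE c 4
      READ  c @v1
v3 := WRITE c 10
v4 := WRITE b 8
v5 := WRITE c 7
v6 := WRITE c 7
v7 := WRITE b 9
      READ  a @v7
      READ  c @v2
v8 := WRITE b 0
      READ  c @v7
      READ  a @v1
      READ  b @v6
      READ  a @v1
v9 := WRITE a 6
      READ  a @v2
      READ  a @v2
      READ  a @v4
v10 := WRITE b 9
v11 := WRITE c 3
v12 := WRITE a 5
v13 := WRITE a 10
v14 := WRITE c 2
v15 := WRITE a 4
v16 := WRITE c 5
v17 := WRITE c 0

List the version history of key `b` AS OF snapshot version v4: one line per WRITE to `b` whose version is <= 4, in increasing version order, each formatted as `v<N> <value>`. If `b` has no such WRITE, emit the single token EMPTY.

Scan writes for key=b with version <= 4:
  v1 WRITE c 5 -> skip
  v2 WRITE c 4 -> skip
  v3 WRITE c 10 -> skip
  v4 WRITE b 8 -> keep
  v5 WRITE c 7 -> skip
  v6 WRITE c 7 -> skip
  v7 WRITE b 9 -> drop (> snap)
  v8 WRITE b 0 -> drop (> snap)
  v9 WRITE a 6 -> skip
  v10 WRITE b 9 -> drop (> snap)
  v11 WRITE c 3 -> skip
  v12 WRITE a 5 -> skip
  v13 WRITE a 10 -> skip
  v14 WRITE c 2 -> skip
  v15 WRITE a 4 -> skip
  v16 WRITE c 5 -> skip
  v17 WRITE c 0 -> skip
Collected: [(4, 8)]

Answer: v4 8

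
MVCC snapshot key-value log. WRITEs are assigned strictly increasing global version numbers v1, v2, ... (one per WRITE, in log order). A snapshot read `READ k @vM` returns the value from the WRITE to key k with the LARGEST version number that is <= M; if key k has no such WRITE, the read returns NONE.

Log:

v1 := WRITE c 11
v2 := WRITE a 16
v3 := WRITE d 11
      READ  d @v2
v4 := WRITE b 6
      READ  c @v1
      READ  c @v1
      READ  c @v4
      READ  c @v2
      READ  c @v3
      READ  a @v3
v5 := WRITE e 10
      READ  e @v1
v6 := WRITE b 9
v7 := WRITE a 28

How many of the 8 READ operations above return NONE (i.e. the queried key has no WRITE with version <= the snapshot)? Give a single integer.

v1: WRITE c=11  (c history now [(1, 11)])
v2: WRITE a=16  (a history now [(2, 16)])
v3: WRITE d=11  (d history now [(3, 11)])
READ d @v2: history=[(3, 11)] -> no version <= 2 -> NONE
v4: WRITE b=6  (b history now [(4, 6)])
READ c @v1: history=[(1, 11)] -> pick v1 -> 11
READ c @v1: history=[(1, 11)] -> pick v1 -> 11
READ c @v4: history=[(1, 11)] -> pick v1 -> 11
READ c @v2: history=[(1, 11)] -> pick v1 -> 11
READ c @v3: history=[(1, 11)] -> pick v1 -> 11
READ a @v3: history=[(2, 16)] -> pick v2 -> 16
v5: WRITE e=10  (e history now [(5, 10)])
READ e @v1: history=[(5, 10)] -> no version <= 1 -> NONE
v6: WRITE b=9  (b history now [(4, 6), (6, 9)])
v7: WRITE a=28  (a history now [(2, 16), (7, 28)])
Read results in order: ['NONE', '11', '11', '11', '11', '11', '16', 'NONE']
NONE count = 2

Answer: 2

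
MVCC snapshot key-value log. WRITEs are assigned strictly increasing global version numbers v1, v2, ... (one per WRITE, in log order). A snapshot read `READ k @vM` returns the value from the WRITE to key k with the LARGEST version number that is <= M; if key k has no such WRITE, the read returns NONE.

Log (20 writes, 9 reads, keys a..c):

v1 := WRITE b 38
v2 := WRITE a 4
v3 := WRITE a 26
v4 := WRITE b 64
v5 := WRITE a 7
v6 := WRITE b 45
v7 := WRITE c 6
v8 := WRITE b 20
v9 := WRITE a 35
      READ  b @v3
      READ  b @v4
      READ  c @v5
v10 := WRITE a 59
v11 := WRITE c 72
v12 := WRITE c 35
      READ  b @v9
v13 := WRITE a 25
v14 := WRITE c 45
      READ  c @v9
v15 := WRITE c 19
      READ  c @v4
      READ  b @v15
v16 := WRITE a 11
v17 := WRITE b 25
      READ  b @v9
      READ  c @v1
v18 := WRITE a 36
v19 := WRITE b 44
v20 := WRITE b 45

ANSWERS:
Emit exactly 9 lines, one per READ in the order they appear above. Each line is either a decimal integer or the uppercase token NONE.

v1: WRITE b=38  (b history now [(1, 38)])
v2: WRITE a=4  (a history now [(2, 4)])
v3: WRITE a=26  (a history now [(2, 4), (3, 26)])
v4: WRITE b=64  (b history now [(1, 38), (4, 64)])
v5: WRITE a=7  (a history now [(2, 4), (3, 26), (5, 7)])
v6: WRITE b=45  (b history now [(1, 38), (4, 64), (6, 45)])
v7: WRITE c=6  (c history now [(7, 6)])
v8: WRITE b=20  (b history now [(1, 38), (4, 64), (6, 45), (8, 20)])
v9: WRITE a=35  (a history now [(2, 4), (3, 26), (5, 7), (9, 35)])
READ b @v3: history=[(1, 38), (4, 64), (6, 45), (8, 20)] -> pick v1 -> 38
READ b @v4: history=[(1, 38), (4, 64), (6, 45), (8, 20)] -> pick v4 -> 64
READ c @v5: history=[(7, 6)] -> no version <= 5 -> NONE
v10: WRITE a=59  (a history now [(2, 4), (3, 26), (5, 7), (9, 35), (10, 59)])
v11: WRITE c=72  (c history now [(7, 6), (11, 72)])
v12: WRITE c=35  (c history now [(7, 6), (11, 72), (12, 35)])
READ b @v9: history=[(1, 38), (4, 64), (6, 45), (8, 20)] -> pick v8 -> 20
v13: WRITE a=25  (a history now [(2, 4), (3, 26), (5, 7), (9, 35), (10, 59), (13, 25)])
v14: WRITE c=45  (c history now [(7, 6), (11, 72), (12, 35), (14, 45)])
READ c @v9: history=[(7, 6), (11, 72), (12, 35), (14, 45)] -> pick v7 -> 6
v15: WRITE c=19  (c history now [(7, 6), (11, 72), (12, 35), (14, 45), (15, 19)])
READ c @v4: history=[(7, 6), (11, 72), (12, 35), (14, 45), (15, 19)] -> no version <= 4 -> NONE
READ b @v15: history=[(1, 38), (4, 64), (6, 45), (8, 20)] -> pick v8 -> 20
v16: WRITE a=11  (a history now [(2, 4), (3, 26), (5, 7), (9, 35), (10, 59), (13, 25), (16, 11)])
v17: WRITE b=25  (b history now [(1, 38), (4, 64), (6, 45), (8, 20), (17, 25)])
READ b @v9: history=[(1, 38), (4, 64), (6, 45), (8, 20), (17, 25)] -> pick v8 -> 20
READ c @v1: history=[(7, 6), (11, 72), (12, 35), (14, 45), (15, 19)] -> no version <= 1 -> NONE
v18: WRITE a=36  (a history now [(2, 4), (3, 26), (5, 7), (9, 35), (10, 59), (13, 25), (16, 11), (18, 36)])
v19: WRITE b=44  (b history now [(1, 38), (4, 64), (6, 45), (8, 20), (17, 25), (19, 44)])
v20: WRITE b=45  (b history now [(1, 38), (4, 64), (6, 45), (8, 20), (17, 25), (19, 44), (20, 45)])

Answer: 38
64
NONE
20
6
NONE
20
20
NONE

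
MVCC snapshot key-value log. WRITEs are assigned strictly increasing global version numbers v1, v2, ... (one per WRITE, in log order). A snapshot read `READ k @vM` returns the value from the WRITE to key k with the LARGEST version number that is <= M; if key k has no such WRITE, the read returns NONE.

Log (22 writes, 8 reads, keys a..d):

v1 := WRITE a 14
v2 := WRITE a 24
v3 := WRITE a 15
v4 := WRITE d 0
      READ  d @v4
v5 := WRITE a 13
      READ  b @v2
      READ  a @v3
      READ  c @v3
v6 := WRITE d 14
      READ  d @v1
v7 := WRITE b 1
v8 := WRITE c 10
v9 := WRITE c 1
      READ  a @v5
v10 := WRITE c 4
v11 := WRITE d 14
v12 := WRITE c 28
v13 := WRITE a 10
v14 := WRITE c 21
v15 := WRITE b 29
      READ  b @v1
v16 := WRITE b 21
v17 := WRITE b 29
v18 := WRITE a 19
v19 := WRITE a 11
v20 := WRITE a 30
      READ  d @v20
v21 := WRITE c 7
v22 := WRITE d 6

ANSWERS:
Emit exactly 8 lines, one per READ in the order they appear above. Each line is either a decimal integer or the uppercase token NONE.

v1: WRITE a=14  (a history now [(1, 14)])
v2: WRITE a=24  (a history now [(1, 14), (2, 24)])
v3: WRITE a=15  (a history now [(1, 14), (2, 24), (3, 15)])
v4: WRITE d=0  (d history now [(4, 0)])
READ d @v4: history=[(4, 0)] -> pick v4 -> 0
v5: WRITE a=13  (a history now [(1, 14), (2, 24), (3, 15), (5, 13)])
READ b @v2: history=[] -> no version <= 2 -> NONE
READ a @v3: history=[(1, 14), (2, 24), (3, 15), (5, 13)] -> pick v3 -> 15
READ c @v3: history=[] -> no version <= 3 -> NONE
v6: WRITE d=14  (d history now [(4, 0), (6, 14)])
READ d @v1: history=[(4, 0), (6, 14)] -> no version <= 1 -> NONE
v7: WRITE b=1  (b history now [(7, 1)])
v8: WRITE c=10  (c history now [(8, 10)])
v9: WRITE c=1  (c history now [(8, 10), (9, 1)])
READ a @v5: history=[(1, 14), (2, 24), (3, 15), (5, 13)] -> pick v5 -> 13
v10: WRITE c=4  (c history now [(8, 10), (9, 1), (10, 4)])
v11: WRITE d=14  (d history now [(4, 0), (6, 14), (11, 14)])
v12: WRITE c=28  (c history now [(8, 10), (9, 1), (10, 4), (12, 28)])
v13: WRITE a=10  (a history now [(1, 14), (2, 24), (3, 15), (5, 13), (13, 10)])
v14: WRITE c=21  (c history now [(8, 10), (9, 1), (10, 4), (12, 28), (14, 21)])
v15: WRITE b=29  (b history now [(7, 1), (15, 29)])
READ b @v1: history=[(7, 1), (15, 29)] -> no version <= 1 -> NONE
v16: WRITE b=21  (b history now [(7, 1), (15, 29), (16, 21)])
v17: WRITE b=29  (b history now [(7, 1), (15, 29), (16, 21), (17, 29)])
v18: WRITE a=19  (a history now [(1, 14), (2, 24), (3, 15), (5, 13), (13, 10), (18, 19)])
v19: WRITE a=11  (a history now [(1, 14), (2, 24), (3, 15), (5, 13), (13, 10), (18, 19), (19, 11)])
v20: WRITE a=30  (a history now [(1, 14), (2, 24), (3, 15), (5, 13), (13, 10), (18, 19), (19, 11), (20, 30)])
READ d @v20: history=[(4, 0), (6, 14), (11, 14)] -> pick v11 -> 14
v21: WRITE c=7  (c history now [(8, 10), (9, 1), (10, 4), (12, 28), (14, 21), (21, 7)])
v22: WRITE d=6  (d history now [(4, 0), (6, 14), (11, 14), (22, 6)])

Answer: 0
NONE
15
NONE
NONE
13
NONE
14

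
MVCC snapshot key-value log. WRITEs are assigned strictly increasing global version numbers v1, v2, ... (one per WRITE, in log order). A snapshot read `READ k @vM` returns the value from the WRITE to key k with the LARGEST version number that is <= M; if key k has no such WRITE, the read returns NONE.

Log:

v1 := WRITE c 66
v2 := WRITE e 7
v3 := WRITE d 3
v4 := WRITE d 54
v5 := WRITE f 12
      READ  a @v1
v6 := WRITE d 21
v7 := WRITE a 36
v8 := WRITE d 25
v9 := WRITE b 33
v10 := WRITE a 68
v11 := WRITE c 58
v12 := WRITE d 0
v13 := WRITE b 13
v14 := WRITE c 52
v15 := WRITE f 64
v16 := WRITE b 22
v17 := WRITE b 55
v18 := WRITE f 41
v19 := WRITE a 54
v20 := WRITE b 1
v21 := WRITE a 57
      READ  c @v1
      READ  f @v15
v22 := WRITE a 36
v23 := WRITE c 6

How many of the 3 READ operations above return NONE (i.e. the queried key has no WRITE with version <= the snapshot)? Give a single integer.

v1: WRITE c=66  (c history now [(1, 66)])
v2: WRITE e=7  (e history now [(2, 7)])
v3: WRITE d=3  (d history now [(3, 3)])
v4: WRITE d=54  (d history now [(3, 3), (4, 54)])
v5: WRITE f=12  (f history now [(5, 12)])
READ a @v1: history=[] -> no version <= 1 -> NONE
v6: WRITE d=21  (d history now [(3, 3), (4, 54), (6, 21)])
v7: WRITE a=36  (a history now [(7, 36)])
v8: WRITE d=25  (d history now [(3, 3), (4, 54), (6, 21), (8, 25)])
v9: WRITE b=33  (b history now [(9, 33)])
v10: WRITE a=68  (a history now [(7, 36), (10, 68)])
v11: WRITE c=58  (c history now [(1, 66), (11, 58)])
v12: WRITE d=0  (d history now [(3, 3), (4, 54), (6, 21), (8, 25), (12, 0)])
v13: WRITE b=13  (b history now [(9, 33), (13, 13)])
v14: WRITE c=52  (c history now [(1, 66), (11, 58), (14, 52)])
v15: WRITE f=64  (f history now [(5, 12), (15, 64)])
v16: WRITE b=22  (b history now [(9, 33), (13, 13), (16, 22)])
v17: WRITE b=55  (b history now [(9, 33), (13, 13), (16, 22), (17, 55)])
v18: WRITE f=41  (f history now [(5, 12), (15, 64), (18, 41)])
v19: WRITE a=54  (a history now [(7, 36), (10, 68), (19, 54)])
v20: WRITE b=1  (b history now [(9, 33), (13, 13), (16, 22), (17, 55), (20, 1)])
v21: WRITE a=57  (a history now [(7, 36), (10, 68), (19, 54), (21, 57)])
READ c @v1: history=[(1, 66), (11, 58), (14, 52)] -> pick v1 -> 66
READ f @v15: history=[(5, 12), (15, 64), (18, 41)] -> pick v15 -> 64
v22: WRITE a=36  (a history now [(7, 36), (10, 68), (19, 54), (21, 57), (22, 36)])
v23: WRITE c=6  (c history now [(1, 66), (11, 58), (14, 52), (23, 6)])
Read results in order: ['NONE', '66', '64']
NONE count = 1

Answer: 1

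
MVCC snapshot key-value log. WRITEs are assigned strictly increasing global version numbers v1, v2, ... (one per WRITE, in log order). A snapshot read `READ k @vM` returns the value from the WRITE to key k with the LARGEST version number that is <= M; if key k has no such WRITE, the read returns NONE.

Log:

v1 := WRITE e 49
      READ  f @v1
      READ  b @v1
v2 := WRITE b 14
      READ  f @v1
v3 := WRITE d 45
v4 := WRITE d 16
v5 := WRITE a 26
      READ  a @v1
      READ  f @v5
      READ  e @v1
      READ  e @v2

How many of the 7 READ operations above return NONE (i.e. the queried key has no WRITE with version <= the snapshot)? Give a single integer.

Answer: 5

Derivation:
v1: WRITE e=49  (e history now [(1, 49)])
READ f @v1: history=[] -> no version <= 1 -> NONE
READ b @v1: history=[] -> no version <= 1 -> NONE
v2: WRITE b=14  (b history now [(2, 14)])
READ f @v1: history=[] -> no version <= 1 -> NONE
v3: WRITE d=45  (d history now [(3, 45)])
v4: WRITE d=16  (d history now [(3, 45), (4, 16)])
v5: WRITE a=26  (a history now [(5, 26)])
READ a @v1: history=[(5, 26)] -> no version <= 1 -> NONE
READ f @v5: history=[] -> no version <= 5 -> NONE
READ e @v1: history=[(1, 49)] -> pick v1 -> 49
READ e @v2: history=[(1, 49)] -> pick v1 -> 49
Read results in order: ['NONE', 'NONE', 'NONE', 'NONE', 'NONE', '49', '49']
NONE count = 5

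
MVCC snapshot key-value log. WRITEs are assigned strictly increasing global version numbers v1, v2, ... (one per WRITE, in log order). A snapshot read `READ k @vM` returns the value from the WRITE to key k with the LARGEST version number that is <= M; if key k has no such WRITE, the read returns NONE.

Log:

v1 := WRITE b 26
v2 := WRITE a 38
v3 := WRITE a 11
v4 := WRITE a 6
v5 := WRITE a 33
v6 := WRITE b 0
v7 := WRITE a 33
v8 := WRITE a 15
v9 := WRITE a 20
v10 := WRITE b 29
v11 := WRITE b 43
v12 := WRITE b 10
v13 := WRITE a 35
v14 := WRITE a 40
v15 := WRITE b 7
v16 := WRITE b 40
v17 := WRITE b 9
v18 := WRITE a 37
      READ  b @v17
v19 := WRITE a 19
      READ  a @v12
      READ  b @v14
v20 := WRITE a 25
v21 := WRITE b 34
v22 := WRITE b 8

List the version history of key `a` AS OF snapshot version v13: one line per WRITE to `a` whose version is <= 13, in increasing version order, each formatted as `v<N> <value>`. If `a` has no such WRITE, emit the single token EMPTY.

Answer: v2 38
v3 11
v4 6
v5 33
v7 33
v8 15
v9 20
v13 35

Derivation:
Scan writes for key=a with version <= 13:
  v1 WRITE b 26 -> skip
  v2 WRITE a 38 -> keep
  v3 WRITE a 11 -> keep
  v4 WRITE a 6 -> keep
  v5 WRITE a 33 -> keep
  v6 WRITE b 0 -> skip
  v7 WRITE a 33 -> keep
  v8 WRITE a 15 -> keep
  v9 WRITE a 20 -> keep
  v10 WRITE b 29 -> skip
  v11 WRITE b 43 -> skip
  v12 WRITE b 10 -> skip
  v13 WRITE a 35 -> keep
  v14 WRITE a 40 -> drop (> snap)
  v15 WRITE b 7 -> skip
  v16 WRITE b 40 -> skip
  v17 WRITE b 9 -> skip
  v18 WRITE a 37 -> drop (> snap)
  v19 WRITE a 19 -> drop (> snap)
  v20 WRITE a 25 -> drop (> snap)
  v21 WRITE b 34 -> skip
  v22 WRITE b 8 -> skip
Collected: [(2, 38), (3, 11), (4, 6), (5, 33), (7, 33), (8, 15), (9, 20), (13, 35)]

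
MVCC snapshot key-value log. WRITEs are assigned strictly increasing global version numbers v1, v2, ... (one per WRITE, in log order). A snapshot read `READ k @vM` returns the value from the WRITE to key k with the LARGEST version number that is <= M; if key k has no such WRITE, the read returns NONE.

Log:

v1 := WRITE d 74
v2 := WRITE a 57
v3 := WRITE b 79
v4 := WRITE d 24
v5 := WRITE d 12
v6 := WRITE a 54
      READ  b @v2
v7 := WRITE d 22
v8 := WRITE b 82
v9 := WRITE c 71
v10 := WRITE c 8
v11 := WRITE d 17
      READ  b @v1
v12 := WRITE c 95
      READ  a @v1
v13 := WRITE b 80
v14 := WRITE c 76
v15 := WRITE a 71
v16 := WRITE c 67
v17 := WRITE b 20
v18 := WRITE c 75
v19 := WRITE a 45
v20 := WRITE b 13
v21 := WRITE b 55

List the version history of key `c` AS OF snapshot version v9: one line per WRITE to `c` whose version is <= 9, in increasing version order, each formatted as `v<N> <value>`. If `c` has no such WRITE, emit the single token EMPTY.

Scan writes for key=c with version <= 9:
  v1 WRITE d 74 -> skip
  v2 WRITE a 57 -> skip
  v3 WRITE b 79 -> skip
  v4 WRITE d 24 -> skip
  v5 WRITE d 12 -> skip
  v6 WRITE a 54 -> skip
  v7 WRITE d 22 -> skip
  v8 WRITE b 82 -> skip
  v9 WRITE c 71 -> keep
  v10 WRITE c 8 -> drop (> snap)
  v11 WRITE d 17 -> skip
  v12 WRITE c 95 -> drop (> snap)
  v13 WRITE b 80 -> skip
  v14 WRITE c 76 -> drop (> snap)
  v15 WRITE a 71 -> skip
  v16 WRITE c 67 -> drop (> snap)
  v17 WRITE b 20 -> skip
  v18 WRITE c 75 -> drop (> snap)
  v19 WRITE a 45 -> skip
  v20 WRITE b 13 -> skip
  v21 WRITE b 55 -> skip
Collected: [(9, 71)]

Answer: v9 71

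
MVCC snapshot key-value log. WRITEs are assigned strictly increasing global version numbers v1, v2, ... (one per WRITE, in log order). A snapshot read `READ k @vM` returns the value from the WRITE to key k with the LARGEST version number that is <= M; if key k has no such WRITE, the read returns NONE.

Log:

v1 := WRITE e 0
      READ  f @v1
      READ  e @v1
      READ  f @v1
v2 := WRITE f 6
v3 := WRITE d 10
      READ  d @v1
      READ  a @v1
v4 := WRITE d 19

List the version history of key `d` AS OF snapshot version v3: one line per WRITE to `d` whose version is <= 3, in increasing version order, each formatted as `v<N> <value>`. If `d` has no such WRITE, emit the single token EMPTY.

Answer: v3 10

Derivation:
Scan writes for key=d with version <= 3:
  v1 WRITE e 0 -> skip
  v2 WRITE f 6 -> skip
  v3 WRITE d 10 -> keep
  v4 WRITE d 19 -> drop (> snap)
Collected: [(3, 10)]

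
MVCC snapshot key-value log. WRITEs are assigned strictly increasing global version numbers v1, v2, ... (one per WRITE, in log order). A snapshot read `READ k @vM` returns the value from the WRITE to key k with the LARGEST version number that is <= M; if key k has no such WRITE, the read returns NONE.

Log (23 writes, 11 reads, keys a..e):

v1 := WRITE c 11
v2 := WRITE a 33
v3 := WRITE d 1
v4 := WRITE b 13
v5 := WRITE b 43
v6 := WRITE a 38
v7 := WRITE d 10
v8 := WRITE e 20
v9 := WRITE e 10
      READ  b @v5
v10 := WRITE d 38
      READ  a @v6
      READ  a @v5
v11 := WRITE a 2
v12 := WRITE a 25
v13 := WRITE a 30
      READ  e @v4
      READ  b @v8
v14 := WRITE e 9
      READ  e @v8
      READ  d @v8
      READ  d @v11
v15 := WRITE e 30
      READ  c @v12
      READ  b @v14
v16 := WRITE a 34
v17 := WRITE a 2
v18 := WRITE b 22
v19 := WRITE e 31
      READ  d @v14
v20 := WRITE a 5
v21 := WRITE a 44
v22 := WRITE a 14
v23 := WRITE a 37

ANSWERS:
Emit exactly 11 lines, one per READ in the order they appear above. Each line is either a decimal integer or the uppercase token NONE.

v1: WRITE c=11  (c history now [(1, 11)])
v2: WRITE a=33  (a history now [(2, 33)])
v3: WRITE d=1  (d history now [(3, 1)])
v4: WRITE b=13  (b history now [(4, 13)])
v5: WRITE b=43  (b history now [(4, 13), (5, 43)])
v6: WRITE a=38  (a history now [(2, 33), (6, 38)])
v7: WRITE d=10  (d history now [(3, 1), (7, 10)])
v8: WRITE e=20  (e history now [(8, 20)])
v9: WRITE e=10  (e history now [(8, 20), (9, 10)])
READ b @v5: history=[(4, 13), (5, 43)] -> pick v5 -> 43
v10: WRITE d=38  (d history now [(3, 1), (7, 10), (10, 38)])
READ a @v6: history=[(2, 33), (6, 38)] -> pick v6 -> 38
READ a @v5: history=[(2, 33), (6, 38)] -> pick v2 -> 33
v11: WRITE a=2  (a history now [(2, 33), (6, 38), (11, 2)])
v12: WRITE a=25  (a history now [(2, 33), (6, 38), (11, 2), (12, 25)])
v13: WRITE a=30  (a history now [(2, 33), (6, 38), (11, 2), (12, 25), (13, 30)])
READ e @v4: history=[(8, 20), (9, 10)] -> no version <= 4 -> NONE
READ b @v8: history=[(4, 13), (5, 43)] -> pick v5 -> 43
v14: WRITE e=9  (e history now [(8, 20), (9, 10), (14, 9)])
READ e @v8: history=[(8, 20), (9, 10), (14, 9)] -> pick v8 -> 20
READ d @v8: history=[(3, 1), (7, 10), (10, 38)] -> pick v7 -> 10
READ d @v11: history=[(3, 1), (7, 10), (10, 38)] -> pick v10 -> 38
v15: WRITE e=30  (e history now [(8, 20), (9, 10), (14, 9), (15, 30)])
READ c @v12: history=[(1, 11)] -> pick v1 -> 11
READ b @v14: history=[(4, 13), (5, 43)] -> pick v5 -> 43
v16: WRITE a=34  (a history now [(2, 33), (6, 38), (11, 2), (12, 25), (13, 30), (16, 34)])
v17: WRITE a=2  (a history now [(2, 33), (6, 38), (11, 2), (12, 25), (13, 30), (16, 34), (17, 2)])
v18: WRITE b=22  (b history now [(4, 13), (5, 43), (18, 22)])
v19: WRITE e=31  (e history now [(8, 20), (9, 10), (14, 9), (15, 30), (19, 31)])
READ d @v14: history=[(3, 1), (7, 10), (10, 38)] -> pick v10 -> 38
v20: WRITE a=5  (a history now [(2, 33), (6, 38), (11, 2), (12, 25), (13, 30), (16, 34), (17, 2), (20, 5)])
v21: WRITE a=44  (a history now [(2, 33), (6, 38), (11, 2), (12, 25), (13, 30), (16, 34), (17, 2), (20, 5), (21, 44)])
v22: WRITE a=14  (a history now [(2, 33), (6, 38), (11, 2), (12, 25), (13, 30), (16, 34), (17, 2), (20, 5), (21, 44), (22, 14)])
v23: WRITE a=37  (a history now [(2, 33), (6, 38), (11, 2), (12, 25), (13, 30), (16, 34), (17, 2), (20, 5), (21, 44), (22, 14), (23, 37)])

Answer: 43
38
33
NONE
43
20
10
38
11
43
38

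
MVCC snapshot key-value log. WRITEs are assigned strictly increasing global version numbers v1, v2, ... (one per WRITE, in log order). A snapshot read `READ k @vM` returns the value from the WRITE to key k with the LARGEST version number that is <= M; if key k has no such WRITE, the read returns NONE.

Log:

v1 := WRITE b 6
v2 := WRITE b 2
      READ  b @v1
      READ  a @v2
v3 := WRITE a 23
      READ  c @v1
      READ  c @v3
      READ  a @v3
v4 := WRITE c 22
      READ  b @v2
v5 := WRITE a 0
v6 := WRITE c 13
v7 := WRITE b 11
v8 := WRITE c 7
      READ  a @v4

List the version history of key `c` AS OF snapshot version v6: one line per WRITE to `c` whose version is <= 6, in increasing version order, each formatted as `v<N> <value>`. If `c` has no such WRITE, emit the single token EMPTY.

Answer: v4 22
v6 13

Derivation:
Scan writes for key=c with version <= 6:
  v1 WRITE b 6 -> skip
  v2 WRITE b 2 -> skip
  v3 WRITE a 23 -> skip
  v4 WRITE c 22 -> keep
  v5 WRITE a 0 -> skip
  v6 WRITE c 13 -> keep
  v7 WRITE b 11 -> skip
  v8 WRITE c 7 -> drop (> snap)
Collected: [(4, 22), (6, 13)]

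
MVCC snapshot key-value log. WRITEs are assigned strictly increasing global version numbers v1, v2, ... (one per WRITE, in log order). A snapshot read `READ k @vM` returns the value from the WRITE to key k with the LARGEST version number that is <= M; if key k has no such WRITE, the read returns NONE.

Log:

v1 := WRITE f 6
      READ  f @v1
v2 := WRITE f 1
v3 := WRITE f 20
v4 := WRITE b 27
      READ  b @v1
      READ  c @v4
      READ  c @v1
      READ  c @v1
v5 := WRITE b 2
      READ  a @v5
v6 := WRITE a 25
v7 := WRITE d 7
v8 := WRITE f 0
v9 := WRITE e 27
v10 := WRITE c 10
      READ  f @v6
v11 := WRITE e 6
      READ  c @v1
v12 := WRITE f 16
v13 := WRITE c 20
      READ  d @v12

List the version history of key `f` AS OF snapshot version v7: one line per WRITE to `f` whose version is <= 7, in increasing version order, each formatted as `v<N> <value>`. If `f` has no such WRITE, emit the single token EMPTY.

Scan writes for key=f with version <= 7:
  v1 WRITE f 6 -> keep
  v2 WRITE f 1 -> keep
  v3 WRITE f 20 -> keep
  v4 WRITE b 27 -> skip
  v5 WRITE b 2 -> skip
  v6 WRITE a 25 -> skip
  v7 WRITE d 7 -> skip
  v8 WRITE f 0 -> drop (> snap)
  v9 WRITE e 27 -> skip
  v10 WRITE c 10 -> skip
  v11 WRITE e 6 -> skip
  v12 WRITE f 16 -> drop (> snap)
  v13 WRITE c 20 -> skip
Collected: [(1, 6), (2, 1), (3, 20)]

Answer: v1 6
v2 1
v3 20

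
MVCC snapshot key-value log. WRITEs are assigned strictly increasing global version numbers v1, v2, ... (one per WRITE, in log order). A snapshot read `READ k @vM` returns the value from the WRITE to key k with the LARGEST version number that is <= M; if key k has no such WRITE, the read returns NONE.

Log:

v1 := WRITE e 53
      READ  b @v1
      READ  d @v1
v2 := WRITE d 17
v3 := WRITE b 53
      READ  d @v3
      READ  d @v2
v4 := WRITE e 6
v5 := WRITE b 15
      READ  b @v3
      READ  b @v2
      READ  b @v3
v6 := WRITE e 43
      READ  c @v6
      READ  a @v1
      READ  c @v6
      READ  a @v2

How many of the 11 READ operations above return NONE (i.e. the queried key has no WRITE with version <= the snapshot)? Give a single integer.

Answer: 7

Derivation:
v1: WRITE e=53  (e history now [(1, 53)])
READ b @v1: history=[] -> no version <= 1 -> NONE
READ d @v1: history=[] -> no version <= 1 -> NONE
v2: WRITE d=17  (d history now [(2, 17)])
v3: WRITE b=53  (b history now [(3, 53)])
READ d @v3: history=[(2, 17)] -> pick v2 -> 17
READ d @v2: history=[(2, 17)] -> pick v2 -> 17
v4: WRITE e=6  (e history now [(1, 53), (4, 6)])
v5: WRITE b=15  (b history now [(3, 53), (5, 15)])
READ b @v3: history=[(3, 53), (5, 15)] -> pick v3 -> 53
READ b @v2: history=[(3, 53), (5, 15)] -> no version <= 2 -> NONE
READ b @v3: history=[(3, 53), (5, 15)] -> pick v3 -> 53
v6: WRITE e=43  (e history now [(1, 53), (4, 6), (6, 43)])
READ c @v6: history=[] -> no version <= 6 -> NONE
READ a @v1: history=[] -> no version <= 1 -> NONE
READ c @v6: history=[] -> no version <= 6 -> NONE
READ a @v2: history=[] -> no version <= 2 -> NONE
Read results in order: ['NONE', 'NONE', '17', '17', '53', 'NONE', '53', 'NONE', 'NONE', 'NONE', 'NONE']
NONE count = 7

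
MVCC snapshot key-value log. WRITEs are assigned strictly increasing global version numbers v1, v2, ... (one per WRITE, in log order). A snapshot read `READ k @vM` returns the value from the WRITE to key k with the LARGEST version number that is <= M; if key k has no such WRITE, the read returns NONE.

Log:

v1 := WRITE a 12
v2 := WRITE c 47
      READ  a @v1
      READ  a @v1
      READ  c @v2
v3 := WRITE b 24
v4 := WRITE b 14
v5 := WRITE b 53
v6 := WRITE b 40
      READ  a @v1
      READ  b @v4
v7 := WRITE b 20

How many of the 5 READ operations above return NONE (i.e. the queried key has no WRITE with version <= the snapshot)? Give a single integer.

Answer: 0

Derivation:
v1: WRITE a=12  (a history now [(1, 12)])
v2: WRITE c=47  (c history now [(2, 47)])
READ a @v1: history=[(1, 12)] -> pick v1 -> 12
READ a @v1: history=[(1, 12)] -> pick v1 -> 12
READ c @v2: history=[(2, 47)] -> pick v2 -> 47
v3: WRITE b=24  (b history now [(3, 24)])
v4: WRITE b=14  (b history now [(3, 24), (4, 14)])
v5: WRITE b=53  (b history now [(3, 24), (4, 14), (5, 53)])
v6: WRITE b=40  (b history now [(3, 24), (4, 14), (5, 53), (6, 40)])
READ a @v1: history=[(1, 12)] -> pick v1 -> 12
READ b @v4: history=[(3, 24), (4, 14), (5, 53), (6, 40)] -> pick v4 -> 14
v7: WRITE b=20  (b history now [(3, 24), (4, 14), (5, 53), (6, 40), (7, 20)])
Read results in order: ['12', '12', '47', '12', '14']
NONE count = 0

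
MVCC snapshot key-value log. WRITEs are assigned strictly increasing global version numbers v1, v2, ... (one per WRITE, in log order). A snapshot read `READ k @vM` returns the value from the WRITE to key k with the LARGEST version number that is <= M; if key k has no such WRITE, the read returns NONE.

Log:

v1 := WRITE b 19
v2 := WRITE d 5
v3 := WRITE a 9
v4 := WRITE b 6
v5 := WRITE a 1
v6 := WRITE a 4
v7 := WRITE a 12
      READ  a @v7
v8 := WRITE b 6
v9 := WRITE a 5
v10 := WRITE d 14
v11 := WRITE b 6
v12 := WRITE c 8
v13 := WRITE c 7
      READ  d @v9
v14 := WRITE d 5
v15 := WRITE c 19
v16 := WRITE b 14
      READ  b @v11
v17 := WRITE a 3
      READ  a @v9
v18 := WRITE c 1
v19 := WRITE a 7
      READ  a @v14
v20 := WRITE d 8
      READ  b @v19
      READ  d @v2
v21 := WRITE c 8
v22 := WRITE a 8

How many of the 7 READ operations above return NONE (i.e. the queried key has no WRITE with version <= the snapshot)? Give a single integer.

v1: WRITE b=19  (b history now [(1, 19)])
v2: WRITE d=5  (d history now [(2, 5)])
v3: WRITE a=9  (a history now [(3, 9)])
v4: WRITE b=6  (b history now [(1, 19), (4, 6)])
v5: WRITE a=1  (a history now [(3, 9), (5, 1)])
v6: WRITE a=4  (a history now [(3, 9), (5, 1), (6, 4)])
v7: WRITE a=12  (a history now [(3, 9), (5, 1), (6, 4), (7, 12)])
READ a @v7: history=[(3, 9), (5, 1), (6, 4), (7, 12)] -> pick v7 -> 12
v8: WRITE b=6  (b history now [(1, 19), (4, 6), (8, 6)])
v9: WRITE a=5  (a history now [(3, 9), (5, 1), (6, 4), (7, 12), (9, 5)])
v10: WRITE d=14  (d history now [(2, 5), (10, 14)])
v11: WRITE b=6  (b history now [(1, 19), (4, 6), (8, 6), (11, 6)])
v12: WRITE c=8  (c history now [(12, 8)])
v13: WRITE c=7  (c history now [(12, 8), (13, 7)])
READ d @v9: history=[(2, 5), (10, 14)] -> pick v2 -> 5
v14: WRITE d=5  (d history now [(2, 5), (10, 14), (14, 5)])
v15: WRITE c=19  (c history now [(12, 8), (13, 7), (15, 19)])
v16: WRITE b=14  (b history now [(1, 19), (4, 6), (8, 6), (11, 6), (16, 14)])
READ b @v11: history=[(1, 19), (4, 6), (8, 6), (11, 6), (16, 14)] -> pick v11 -> 6
v17: WRITE a=3  (a history now [(3, 9), (5, 1), (6, 4), (7, 12), (9, 5), (17, 3)])
READ a @v9: history=[(3, 9), (5, 1), (6, 4), (7, 12), (9, 5), (17, 3)] -> pick v9 -> 5
v18: WRITE c=1  (c history now [(12, 8), (13, 7), (15, 19), (18, 1)])
v19: WRITE a=7  (a history now [(3, 9), (5, 1), (6, 4), (7, 12), (9, 5), (17, 3), (19, 7)])
READ a @v14: history=[(3, 9), (5, 1), (6, 4), (7, 12), (9, 5), (17, 3), (19, 7)] -> pick v9 -> 5
v20: WRITE d=8  (d history now [(2, 5), (10, 14), (14, 5), (20, 8)])
READ b @v19: history=[(1, 19), (4, 6), (8, 6), (11, 6), (16, 14)] -> pick v16 -> 14
READ d @v2: history=[(2, 5), (10, 14), (14, 5), (20, 8)] -> pick v2 -> 5
v21: WRITE c=8  (c history now [(12, 8), (13, 7), (15, 19), (18, 1), (21, 8)])
v22: WRITE a=8  (a history now [(3, 9), (5, 1), (6, 4), (7, 12), (9, 5), (17, 3), (19, 7), (22, 8)])
Read results in order: ['12', '5', '6', '5', '5', '14', '5']
NONE count = 0

Answer: 0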